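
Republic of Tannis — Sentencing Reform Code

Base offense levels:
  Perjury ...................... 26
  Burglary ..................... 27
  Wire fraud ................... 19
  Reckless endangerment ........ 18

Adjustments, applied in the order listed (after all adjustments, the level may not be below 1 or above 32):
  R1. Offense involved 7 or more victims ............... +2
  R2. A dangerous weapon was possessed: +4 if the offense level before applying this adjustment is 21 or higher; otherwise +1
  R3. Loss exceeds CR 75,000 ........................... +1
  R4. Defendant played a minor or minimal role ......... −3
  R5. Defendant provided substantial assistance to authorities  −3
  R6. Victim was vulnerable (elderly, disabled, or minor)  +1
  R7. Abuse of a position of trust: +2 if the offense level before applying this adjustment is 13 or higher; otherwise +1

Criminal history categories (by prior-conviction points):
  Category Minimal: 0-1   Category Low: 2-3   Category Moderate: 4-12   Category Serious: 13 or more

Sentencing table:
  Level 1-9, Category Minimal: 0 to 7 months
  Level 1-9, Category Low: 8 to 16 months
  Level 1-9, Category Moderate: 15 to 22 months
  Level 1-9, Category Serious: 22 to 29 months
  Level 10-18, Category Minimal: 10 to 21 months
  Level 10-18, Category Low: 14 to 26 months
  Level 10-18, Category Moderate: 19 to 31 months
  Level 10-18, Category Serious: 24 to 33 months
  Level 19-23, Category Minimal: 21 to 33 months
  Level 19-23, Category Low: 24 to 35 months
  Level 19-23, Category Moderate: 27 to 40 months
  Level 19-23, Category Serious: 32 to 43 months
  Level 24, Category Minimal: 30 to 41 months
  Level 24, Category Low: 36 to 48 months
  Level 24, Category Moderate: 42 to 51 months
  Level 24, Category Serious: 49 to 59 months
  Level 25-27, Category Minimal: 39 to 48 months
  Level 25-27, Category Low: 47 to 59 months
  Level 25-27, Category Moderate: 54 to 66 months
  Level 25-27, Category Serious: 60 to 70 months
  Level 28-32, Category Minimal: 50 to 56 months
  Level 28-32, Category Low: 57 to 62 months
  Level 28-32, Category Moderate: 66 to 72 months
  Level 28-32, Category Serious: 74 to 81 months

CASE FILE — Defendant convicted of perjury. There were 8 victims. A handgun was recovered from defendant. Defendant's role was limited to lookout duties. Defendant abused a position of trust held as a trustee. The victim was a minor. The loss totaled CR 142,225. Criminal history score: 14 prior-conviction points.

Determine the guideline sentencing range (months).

Base offense level for perjury: 26.
R1 applies: 26 + 2 = 28.
R2 applies (level before this adjustment is 28 ≥ 21, so +4): 28 + 4 = 32.
R3 applies: 32 + 1 = 33.
R4 applies: 33 − 3 = 30.
R6 applies: 30 + 1 = 31.
R7 applies (level before this adjustment is 31 ≥ 13, so +2): 31 + 2 = 33.
Level 33 exceeds the maximum of 32; capped at 32.
Final offense level: 32.
Criminal history: 14 prior points → Category Serious (13+).
Level 32 falls in the 28-32 band.
Grid: Level 28-32 × Category Serious = 74-81 months.

74-81 months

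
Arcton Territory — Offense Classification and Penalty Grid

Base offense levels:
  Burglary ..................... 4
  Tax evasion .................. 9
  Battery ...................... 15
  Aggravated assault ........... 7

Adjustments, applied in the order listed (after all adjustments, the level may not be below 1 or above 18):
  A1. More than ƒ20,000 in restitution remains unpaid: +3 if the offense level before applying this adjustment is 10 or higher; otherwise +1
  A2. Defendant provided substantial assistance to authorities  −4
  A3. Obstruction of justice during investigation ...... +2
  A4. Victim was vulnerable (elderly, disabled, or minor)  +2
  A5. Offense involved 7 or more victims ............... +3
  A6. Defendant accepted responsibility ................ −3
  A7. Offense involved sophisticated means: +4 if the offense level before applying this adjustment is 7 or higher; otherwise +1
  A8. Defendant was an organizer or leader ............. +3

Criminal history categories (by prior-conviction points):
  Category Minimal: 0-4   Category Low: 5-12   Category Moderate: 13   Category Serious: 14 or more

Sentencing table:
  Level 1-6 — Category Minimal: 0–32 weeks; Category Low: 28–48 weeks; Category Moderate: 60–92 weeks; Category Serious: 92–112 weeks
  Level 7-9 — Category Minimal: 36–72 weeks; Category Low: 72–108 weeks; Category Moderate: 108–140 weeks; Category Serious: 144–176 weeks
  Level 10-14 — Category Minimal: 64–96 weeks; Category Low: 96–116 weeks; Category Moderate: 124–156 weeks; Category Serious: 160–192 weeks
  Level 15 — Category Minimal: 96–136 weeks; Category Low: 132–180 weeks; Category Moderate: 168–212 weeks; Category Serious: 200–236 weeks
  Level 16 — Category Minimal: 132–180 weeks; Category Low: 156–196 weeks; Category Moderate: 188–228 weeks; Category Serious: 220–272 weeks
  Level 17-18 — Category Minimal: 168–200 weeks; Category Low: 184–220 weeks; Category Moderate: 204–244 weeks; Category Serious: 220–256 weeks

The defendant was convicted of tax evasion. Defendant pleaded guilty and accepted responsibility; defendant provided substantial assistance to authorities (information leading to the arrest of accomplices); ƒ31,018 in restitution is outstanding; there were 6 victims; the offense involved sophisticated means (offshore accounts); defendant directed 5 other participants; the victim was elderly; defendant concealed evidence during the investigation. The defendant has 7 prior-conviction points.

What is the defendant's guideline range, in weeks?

Base offense level for tax evasion: 9.
A1 applies (level before this adjustment is 9 < 10, so +1): 9 + 1 = 10.
A2 applies: 10 − 4 = 6.
A3 applies: 6 + 2 = 8.
A4 applies: 8 + 2 = 10.
A6 applies: 10 − 3 = 7.
A7 applies (level before this adjustment is 7 ≥ 7, so +4): 7 + 4 = 11.
A8 applies: 11 + 3 = 14.
Final offense level: 14.
Criminal history: 7 prior points → Category Low (5-12).
Level 14 falls in the 10-14 band.
Grid: Level 10-14 × Category Low = 96-116 weeks.

96-116 weeks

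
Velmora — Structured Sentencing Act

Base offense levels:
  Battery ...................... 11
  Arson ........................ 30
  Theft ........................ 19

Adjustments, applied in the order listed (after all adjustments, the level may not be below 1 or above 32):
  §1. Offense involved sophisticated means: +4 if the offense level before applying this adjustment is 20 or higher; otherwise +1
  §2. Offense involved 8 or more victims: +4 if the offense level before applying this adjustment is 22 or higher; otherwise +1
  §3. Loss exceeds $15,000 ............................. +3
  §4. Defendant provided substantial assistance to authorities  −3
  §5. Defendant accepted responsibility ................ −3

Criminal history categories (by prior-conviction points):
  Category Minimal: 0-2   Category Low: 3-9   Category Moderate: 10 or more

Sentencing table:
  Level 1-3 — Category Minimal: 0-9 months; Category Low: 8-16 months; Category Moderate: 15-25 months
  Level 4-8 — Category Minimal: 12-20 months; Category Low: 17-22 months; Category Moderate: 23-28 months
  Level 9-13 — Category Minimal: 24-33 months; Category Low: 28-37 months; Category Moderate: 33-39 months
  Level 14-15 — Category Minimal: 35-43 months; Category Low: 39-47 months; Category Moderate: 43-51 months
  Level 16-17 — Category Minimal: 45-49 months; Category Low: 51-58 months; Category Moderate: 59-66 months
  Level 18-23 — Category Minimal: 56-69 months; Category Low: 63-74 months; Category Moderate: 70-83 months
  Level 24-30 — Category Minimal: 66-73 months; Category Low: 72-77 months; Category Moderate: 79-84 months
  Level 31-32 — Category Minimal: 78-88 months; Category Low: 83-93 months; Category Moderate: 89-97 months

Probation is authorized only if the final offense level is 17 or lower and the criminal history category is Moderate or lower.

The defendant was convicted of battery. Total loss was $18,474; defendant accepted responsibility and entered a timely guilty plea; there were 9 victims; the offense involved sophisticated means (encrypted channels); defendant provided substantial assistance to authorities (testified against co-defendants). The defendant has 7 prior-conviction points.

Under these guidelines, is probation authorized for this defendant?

Base offense level for battery: 11.
§1 applies (level before this adjustment is 11 < 20, so +1): 11 + 1 = 12.
§2 applies (level before this adjustment is 12 < 22, so +1): 12 + 1 = 13.
§3 applies: 13 + 3 = 16.
§4 applies: 16 − 3 = 13.
§5 applies: 13 − 3 = 10.
Final offense level: 10.
Criminal history: 7 prior points → Category Low (3-9).
Level 10 falls in the 9-13 band.
Grid: Level 9-13 × Category Low = 28-37 months.
Probation check: level 10 ≤ 17 and category Low ≤ Moderate → eligible.

Yes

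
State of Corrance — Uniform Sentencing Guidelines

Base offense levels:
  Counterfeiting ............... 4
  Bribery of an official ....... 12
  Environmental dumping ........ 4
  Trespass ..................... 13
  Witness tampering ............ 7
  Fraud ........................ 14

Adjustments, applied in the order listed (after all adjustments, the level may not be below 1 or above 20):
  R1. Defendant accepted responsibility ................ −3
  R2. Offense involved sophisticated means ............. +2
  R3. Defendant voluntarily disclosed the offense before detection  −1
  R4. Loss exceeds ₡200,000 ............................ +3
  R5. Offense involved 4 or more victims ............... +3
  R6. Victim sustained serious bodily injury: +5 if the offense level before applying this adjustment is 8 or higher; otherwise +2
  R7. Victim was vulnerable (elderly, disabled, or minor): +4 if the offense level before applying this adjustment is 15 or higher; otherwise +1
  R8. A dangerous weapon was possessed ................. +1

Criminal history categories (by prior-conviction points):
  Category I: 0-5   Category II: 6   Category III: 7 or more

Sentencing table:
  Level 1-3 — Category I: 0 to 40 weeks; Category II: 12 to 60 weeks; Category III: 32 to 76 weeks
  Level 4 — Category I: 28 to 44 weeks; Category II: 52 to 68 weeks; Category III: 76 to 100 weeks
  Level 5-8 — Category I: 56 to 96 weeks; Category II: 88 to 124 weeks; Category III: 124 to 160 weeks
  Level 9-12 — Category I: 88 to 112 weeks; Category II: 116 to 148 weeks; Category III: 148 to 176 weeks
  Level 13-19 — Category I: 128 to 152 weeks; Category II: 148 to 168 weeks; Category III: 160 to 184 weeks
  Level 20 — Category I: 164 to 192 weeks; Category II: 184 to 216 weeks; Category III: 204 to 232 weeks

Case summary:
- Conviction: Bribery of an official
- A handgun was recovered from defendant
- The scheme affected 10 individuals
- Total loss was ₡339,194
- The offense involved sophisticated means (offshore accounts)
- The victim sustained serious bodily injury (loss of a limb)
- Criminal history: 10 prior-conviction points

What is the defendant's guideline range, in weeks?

Base offense level for bribery of an official: 12.
R1 does not apply.
R2 applies: 12 + 2 = 14.
R4 applies: 14 + 3 = 17.
R5 applies: 17 + 3 = 20.
R6 applies (level before this adjustment is 20 ≥ 8, so +5): 20 + 5 = 25.
R8 applies: 25 + 1 = 26.
Level 26 exceeds the maximum of 20; capped at 20.
Final offense level: 20.
Criminal history: 10 prior points → Category III (7+).
Level 20 falls in the 20 band.
Grid: Level 20 × Category III = 204-232 weeks.

204-232 weeks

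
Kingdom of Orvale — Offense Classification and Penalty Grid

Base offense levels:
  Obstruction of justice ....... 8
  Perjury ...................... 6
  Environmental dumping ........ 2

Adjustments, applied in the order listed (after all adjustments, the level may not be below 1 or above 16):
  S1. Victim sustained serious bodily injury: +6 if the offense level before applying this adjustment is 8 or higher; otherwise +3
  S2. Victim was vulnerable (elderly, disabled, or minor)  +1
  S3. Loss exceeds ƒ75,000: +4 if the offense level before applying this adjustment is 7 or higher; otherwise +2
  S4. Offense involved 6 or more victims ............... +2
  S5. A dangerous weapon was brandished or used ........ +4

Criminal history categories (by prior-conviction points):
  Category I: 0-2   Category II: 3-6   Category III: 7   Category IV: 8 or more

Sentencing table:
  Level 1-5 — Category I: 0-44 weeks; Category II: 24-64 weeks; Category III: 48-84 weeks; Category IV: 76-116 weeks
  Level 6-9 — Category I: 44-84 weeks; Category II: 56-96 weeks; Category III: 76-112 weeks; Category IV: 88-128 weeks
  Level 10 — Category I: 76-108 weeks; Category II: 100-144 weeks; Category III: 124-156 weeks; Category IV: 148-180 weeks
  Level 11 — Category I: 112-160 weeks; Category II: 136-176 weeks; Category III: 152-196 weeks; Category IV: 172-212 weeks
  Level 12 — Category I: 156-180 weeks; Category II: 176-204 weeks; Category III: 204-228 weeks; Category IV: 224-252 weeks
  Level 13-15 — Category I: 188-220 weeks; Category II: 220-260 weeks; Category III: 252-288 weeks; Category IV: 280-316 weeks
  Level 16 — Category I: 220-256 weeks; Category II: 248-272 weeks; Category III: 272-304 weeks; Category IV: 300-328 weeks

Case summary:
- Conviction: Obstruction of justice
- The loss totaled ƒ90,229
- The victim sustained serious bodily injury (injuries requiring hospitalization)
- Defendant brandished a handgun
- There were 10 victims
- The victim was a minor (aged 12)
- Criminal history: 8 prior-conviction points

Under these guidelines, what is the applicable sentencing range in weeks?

Base offense level for obstruction of justice: 8.
S1 applies (level before this adjustment is 8 ≥ 8, so +6): 8 + 6 = 14.
S2 applies: 14 + 1 = 15.
S3 applies (level before this adjustment is 15 ≥ 7, so +4): 15 + 4 = 19.
S4 applies: 19 + 2 = 21.
S5 applies: 21 + 4 = 25.
Level 25 exceeds the maximum of 16; capped at 16.
Final offense level: 16.
Criminal history: 8 prior points → Category IV (8+).
Level 16 falls in the 16 band.
Grid: Level 16 × Category IV = 300-328 weeks.

300-328 weeks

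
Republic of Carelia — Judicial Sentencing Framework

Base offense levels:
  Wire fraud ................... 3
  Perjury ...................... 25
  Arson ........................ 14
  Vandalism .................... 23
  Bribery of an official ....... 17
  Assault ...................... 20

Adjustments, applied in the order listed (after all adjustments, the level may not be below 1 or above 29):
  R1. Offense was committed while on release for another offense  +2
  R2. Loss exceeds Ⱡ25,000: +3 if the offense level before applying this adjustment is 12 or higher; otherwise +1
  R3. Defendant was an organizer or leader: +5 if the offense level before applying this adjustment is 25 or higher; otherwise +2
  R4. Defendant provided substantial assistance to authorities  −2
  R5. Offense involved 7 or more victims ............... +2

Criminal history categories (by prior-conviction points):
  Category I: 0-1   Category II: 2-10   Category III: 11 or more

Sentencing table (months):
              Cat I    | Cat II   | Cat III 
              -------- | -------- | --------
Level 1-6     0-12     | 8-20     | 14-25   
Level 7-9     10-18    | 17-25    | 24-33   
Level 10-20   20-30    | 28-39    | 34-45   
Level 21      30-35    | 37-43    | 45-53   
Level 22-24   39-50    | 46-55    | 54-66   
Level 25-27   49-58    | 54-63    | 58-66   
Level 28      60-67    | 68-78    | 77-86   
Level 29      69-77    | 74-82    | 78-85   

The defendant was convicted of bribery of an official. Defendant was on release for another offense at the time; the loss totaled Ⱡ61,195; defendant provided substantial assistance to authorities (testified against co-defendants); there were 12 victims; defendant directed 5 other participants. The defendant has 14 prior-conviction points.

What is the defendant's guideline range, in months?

54-66 months

Base offense level for bribery of an official: 17.
R1 applies: 17 + 2 = 19.
R2 applies (level before this adjustment is 19 ≥ 12, so +3): 19 + 3 = 22.
R3 applies (level before this adjustment is 22 < 25, so +2): 22 + 2 = 24.
R4 applies: 24 − 2 = 22.
R5 applies: 22 + 2 = 24.
Final offense level: 24.
Criminal history: 14 prior points → Category III (11+).
Level 24 falls in the 22-24 band.
Grid: Level 22-24 × Category III = 54-66 months.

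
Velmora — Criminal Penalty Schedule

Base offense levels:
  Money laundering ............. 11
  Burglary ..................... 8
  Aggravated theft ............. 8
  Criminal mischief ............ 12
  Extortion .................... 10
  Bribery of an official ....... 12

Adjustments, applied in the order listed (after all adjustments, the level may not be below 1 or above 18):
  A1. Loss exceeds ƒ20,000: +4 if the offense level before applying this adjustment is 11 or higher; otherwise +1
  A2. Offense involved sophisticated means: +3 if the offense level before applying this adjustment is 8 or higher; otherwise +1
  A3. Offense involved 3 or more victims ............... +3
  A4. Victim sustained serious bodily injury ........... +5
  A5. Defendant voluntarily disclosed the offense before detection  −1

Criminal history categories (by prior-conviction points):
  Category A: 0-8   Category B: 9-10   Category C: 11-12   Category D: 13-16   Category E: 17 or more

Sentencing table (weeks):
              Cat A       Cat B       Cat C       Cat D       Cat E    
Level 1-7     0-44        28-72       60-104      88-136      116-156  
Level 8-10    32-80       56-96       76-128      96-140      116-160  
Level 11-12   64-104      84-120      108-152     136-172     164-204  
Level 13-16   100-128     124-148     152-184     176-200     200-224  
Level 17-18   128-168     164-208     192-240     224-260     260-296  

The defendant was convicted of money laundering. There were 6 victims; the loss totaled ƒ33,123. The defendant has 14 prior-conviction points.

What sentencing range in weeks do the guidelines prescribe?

224-260 weeks

Base offense level for money laundering: 11.
A1 applies (level before this adjustment is 11 ≥ 11, so +4): 11 + 4 = 15.
A3 applies: 15 + 3 = 18.
Final offense level: 18.
Criminal history: 14 prior points → Category D (13-16).
Level 18 falls in the 17-18 band.
Grid: Level 17-18 × Category D = 224-260 weeks.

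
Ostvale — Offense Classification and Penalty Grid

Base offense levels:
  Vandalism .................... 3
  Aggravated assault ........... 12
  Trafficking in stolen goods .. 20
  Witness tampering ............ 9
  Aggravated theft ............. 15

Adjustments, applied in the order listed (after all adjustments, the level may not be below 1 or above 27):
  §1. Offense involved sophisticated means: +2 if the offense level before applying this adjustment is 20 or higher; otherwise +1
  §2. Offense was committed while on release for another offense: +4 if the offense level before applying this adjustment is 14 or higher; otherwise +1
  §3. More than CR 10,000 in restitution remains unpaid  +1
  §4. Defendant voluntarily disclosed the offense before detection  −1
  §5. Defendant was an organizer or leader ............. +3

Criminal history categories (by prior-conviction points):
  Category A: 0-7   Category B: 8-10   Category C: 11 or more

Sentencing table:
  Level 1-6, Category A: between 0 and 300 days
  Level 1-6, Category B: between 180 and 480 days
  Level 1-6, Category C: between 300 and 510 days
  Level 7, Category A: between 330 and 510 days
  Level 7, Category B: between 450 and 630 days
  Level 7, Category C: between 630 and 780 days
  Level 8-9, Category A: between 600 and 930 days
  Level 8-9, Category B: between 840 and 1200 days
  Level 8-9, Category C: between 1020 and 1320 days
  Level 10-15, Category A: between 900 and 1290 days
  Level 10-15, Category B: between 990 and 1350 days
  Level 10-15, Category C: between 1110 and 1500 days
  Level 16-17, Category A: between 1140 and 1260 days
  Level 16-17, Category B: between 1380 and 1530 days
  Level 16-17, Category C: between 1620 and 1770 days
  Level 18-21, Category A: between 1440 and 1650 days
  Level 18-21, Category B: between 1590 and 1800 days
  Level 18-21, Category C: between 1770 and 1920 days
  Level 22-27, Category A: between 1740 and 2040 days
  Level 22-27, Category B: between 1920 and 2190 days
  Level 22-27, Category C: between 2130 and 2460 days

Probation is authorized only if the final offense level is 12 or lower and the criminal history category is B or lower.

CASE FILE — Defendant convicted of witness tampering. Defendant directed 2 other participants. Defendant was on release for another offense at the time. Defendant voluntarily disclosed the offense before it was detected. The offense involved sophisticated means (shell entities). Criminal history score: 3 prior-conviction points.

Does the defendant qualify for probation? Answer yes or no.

Base offense level for witness tampering: 9.
§1 applies (level before this adjustment is 9 < 20, so +1): 9 + 1 = 10.
§2 applies (level before this adjustment is 10 < 14, so +1): 10 + 1 = 11.
§4 applies: 11 − 1 = 10.
§5 applies: 10 + 3 = 13.
Final offense level: 13.
Criminal history: 3 prior points → Category A (0-7).
Level 13 falls in the 10-15 band.
Grid: Level 10-15 × Category A = 900-1290 days.
Probation check: level 13 > 12 and category A ≤ B → not eligible.

No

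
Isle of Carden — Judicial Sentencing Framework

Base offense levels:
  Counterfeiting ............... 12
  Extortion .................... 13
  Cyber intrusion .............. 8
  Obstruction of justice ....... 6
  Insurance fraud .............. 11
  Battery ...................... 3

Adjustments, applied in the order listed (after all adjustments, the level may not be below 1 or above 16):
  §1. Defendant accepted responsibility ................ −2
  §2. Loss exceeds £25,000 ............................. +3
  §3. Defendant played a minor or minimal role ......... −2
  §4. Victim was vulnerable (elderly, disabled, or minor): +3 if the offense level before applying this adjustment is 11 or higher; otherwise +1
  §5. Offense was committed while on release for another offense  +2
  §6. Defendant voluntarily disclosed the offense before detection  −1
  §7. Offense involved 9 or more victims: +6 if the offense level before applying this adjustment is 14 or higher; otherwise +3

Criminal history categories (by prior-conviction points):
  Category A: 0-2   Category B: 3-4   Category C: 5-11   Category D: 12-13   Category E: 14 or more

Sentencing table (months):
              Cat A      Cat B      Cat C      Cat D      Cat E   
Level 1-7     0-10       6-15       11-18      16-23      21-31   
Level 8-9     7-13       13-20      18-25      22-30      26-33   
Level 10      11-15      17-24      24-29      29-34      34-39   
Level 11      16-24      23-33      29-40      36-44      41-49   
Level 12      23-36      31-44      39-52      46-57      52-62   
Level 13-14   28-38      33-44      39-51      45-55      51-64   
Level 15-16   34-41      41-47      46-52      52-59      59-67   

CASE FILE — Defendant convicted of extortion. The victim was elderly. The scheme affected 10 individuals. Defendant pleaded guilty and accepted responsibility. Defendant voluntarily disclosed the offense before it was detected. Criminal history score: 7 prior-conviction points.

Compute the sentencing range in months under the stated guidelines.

46-52 months

Base offense level for extortion: 13.
§1 applies: 13 − 2 = 11.
§4 applies (level before this adjustment is 11 ≥ 11, so +3): 11 + 3 = 14.
§5 does not apply.
§6 applies: 14 − 1 = 13.
§7 applies (level before this adjustment is 13 < 14, so +3): 13 + 3 = 16.
Final offense level: 16.
Criminal history: 7 prior points → Category C (5-11).
Level 16 falls in the 15-16 band.
Grid: Level 15-16 × Category C = 46-52 months.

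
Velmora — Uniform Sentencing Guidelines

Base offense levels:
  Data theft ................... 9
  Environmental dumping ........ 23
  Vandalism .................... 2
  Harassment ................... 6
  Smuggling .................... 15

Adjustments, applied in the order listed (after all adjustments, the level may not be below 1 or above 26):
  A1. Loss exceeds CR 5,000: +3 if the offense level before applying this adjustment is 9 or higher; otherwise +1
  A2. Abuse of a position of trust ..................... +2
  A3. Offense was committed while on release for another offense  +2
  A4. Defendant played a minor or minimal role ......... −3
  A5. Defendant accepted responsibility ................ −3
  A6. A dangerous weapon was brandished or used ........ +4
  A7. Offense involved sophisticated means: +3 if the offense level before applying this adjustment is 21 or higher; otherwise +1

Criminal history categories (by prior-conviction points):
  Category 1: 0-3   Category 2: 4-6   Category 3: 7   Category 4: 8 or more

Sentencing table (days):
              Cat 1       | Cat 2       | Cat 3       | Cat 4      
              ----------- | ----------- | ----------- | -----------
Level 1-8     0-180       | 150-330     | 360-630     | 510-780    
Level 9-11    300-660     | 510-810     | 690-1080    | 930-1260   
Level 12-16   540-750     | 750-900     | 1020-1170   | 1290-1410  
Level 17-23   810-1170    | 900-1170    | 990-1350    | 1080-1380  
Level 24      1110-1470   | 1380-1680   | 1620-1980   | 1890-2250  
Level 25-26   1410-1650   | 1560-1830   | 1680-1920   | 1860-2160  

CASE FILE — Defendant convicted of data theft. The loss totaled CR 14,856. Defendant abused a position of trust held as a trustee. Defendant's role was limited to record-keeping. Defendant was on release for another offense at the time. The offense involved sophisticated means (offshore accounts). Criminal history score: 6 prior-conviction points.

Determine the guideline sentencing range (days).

750-900 days

Base offense level for data theft: 9.
A1 applies (level before this adjustment is 9 ≥ 9, so +3): 9 + 3 = 12.
A2 applies: 12 + 2 = 14.
A3 applies: 14 + 2 = 16.
A4 applies: 16 − 3 = 13.
A5 does not apply.
A7 applies (level before this adjustment is 13 < 21, so +1): 13 + 1 = 14.
Final offense level: 14.
Criminal history: 6 prior points → Category 2 (4-6).
Level 14 falls in the 12-16 band.
Grid: Level 12-16 × Category 2 = 750-900 days.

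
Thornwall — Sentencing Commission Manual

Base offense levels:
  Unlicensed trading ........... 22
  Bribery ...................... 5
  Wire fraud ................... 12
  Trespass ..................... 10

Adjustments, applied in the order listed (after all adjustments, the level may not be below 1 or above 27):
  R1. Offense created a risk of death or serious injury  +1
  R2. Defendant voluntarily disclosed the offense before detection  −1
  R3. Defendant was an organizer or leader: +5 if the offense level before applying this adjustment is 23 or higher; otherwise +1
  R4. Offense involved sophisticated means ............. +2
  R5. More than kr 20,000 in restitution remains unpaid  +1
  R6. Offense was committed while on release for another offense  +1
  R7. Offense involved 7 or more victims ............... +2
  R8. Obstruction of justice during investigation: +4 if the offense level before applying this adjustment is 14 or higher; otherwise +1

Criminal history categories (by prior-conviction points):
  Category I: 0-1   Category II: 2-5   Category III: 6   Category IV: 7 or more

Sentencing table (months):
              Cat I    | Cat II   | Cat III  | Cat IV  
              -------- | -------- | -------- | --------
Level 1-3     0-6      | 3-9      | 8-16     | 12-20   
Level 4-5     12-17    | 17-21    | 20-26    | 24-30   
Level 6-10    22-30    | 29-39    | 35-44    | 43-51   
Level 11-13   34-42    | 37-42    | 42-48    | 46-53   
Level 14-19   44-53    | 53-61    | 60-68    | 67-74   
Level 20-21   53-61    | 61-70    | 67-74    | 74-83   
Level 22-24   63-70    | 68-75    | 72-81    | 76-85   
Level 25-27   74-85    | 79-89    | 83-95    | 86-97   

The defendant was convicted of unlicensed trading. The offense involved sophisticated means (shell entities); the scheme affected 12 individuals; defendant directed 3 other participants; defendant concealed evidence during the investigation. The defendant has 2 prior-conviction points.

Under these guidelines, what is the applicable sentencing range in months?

79-89 months

Base offense level for unlicensed trading: 22.
R3 applies (level before this adjustment is 22 < 23, so +1): 22 + 1 = 23.
R4 applies: 23 + 2 = 25.
R5 does not apply.
R6 does not apply.
R7 applies: 25 + 2 = 27.
R8 applies (level before this adjustment is 27 ≥ 14, so +4): 27 + 4 = 31.
Level 31 exceeds the maximum of 27; capped at 27.
Final offense level: 27.
Criminal history: 2 prior points → Category II (2-5).
Level 27 falls in the 25-27 band.
Grid: Level 25-27 × Category II = 79-89 months.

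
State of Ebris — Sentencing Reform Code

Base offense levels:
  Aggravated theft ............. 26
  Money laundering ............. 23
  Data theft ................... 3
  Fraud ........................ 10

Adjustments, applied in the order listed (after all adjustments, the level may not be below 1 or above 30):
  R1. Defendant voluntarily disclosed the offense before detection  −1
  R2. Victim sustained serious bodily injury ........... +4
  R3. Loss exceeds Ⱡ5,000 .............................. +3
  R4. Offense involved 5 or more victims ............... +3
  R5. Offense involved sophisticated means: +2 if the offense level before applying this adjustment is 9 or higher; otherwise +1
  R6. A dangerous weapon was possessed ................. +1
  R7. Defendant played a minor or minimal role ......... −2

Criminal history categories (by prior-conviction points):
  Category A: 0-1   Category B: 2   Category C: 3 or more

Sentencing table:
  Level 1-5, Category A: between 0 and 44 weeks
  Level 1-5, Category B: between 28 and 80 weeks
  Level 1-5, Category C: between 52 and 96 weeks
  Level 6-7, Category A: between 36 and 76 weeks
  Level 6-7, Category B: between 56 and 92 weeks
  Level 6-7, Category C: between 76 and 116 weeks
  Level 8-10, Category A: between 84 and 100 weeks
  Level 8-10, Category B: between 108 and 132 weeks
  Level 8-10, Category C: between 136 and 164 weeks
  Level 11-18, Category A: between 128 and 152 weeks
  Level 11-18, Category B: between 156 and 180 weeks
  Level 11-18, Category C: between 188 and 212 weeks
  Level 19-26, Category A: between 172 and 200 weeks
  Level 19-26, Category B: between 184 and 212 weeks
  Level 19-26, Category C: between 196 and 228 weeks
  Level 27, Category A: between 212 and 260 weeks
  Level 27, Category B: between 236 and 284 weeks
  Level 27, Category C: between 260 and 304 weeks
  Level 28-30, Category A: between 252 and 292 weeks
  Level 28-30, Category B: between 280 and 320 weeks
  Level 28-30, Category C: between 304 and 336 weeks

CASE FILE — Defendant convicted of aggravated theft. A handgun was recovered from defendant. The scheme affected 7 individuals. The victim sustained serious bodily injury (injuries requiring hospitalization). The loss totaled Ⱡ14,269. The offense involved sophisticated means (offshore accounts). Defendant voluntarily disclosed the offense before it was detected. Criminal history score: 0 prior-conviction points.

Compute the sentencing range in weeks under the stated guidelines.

Base offense level for aggravated theft: 26.
R1 applies: 26 − 1 = 25.
R2 applies: 25 + 4 = 29.
R3 applies: 29 + 3 = 32.
R4 applies: 32 + 3 = 35.
R5 applies (level before this adjustment is 35 ≥ 9, so +2): 35 + 2 = 37.
R6 applies: 37 + 1 = 38.
R7 does not apply.
Level 38 exceeds the maximum of 30; capped at 30.
Final offense level: 30.
Criminal history: 0 prior points → Category A (0-1).
Level 30 falls in the 28-30 band.
Grid: Level 28-30 × Category A = 252-292 weeks.

252-292 weeks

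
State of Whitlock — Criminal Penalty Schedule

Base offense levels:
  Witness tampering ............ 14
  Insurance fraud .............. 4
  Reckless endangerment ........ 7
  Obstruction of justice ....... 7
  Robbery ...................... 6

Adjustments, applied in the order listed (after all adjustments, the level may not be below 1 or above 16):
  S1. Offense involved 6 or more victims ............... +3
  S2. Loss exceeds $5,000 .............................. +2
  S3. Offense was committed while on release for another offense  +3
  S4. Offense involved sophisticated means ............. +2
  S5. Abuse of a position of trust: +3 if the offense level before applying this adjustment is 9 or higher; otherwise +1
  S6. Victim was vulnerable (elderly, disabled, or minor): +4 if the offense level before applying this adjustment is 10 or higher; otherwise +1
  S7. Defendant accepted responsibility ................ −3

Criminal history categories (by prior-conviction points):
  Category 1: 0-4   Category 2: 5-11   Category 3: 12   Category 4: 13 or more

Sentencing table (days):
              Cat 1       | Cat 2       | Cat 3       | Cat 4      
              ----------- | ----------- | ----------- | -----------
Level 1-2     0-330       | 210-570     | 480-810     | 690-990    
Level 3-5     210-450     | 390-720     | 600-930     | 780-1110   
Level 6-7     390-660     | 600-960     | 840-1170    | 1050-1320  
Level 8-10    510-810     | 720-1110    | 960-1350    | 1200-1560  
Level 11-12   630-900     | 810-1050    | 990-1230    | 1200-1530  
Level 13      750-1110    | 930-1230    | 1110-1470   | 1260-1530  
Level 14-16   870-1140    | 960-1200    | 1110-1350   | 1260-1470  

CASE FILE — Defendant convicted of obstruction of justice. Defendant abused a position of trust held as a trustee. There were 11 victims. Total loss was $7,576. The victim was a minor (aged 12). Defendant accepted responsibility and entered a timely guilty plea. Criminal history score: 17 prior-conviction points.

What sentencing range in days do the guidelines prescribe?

1260-1470 days

Base offense level for obstruction of justice: 7.
S1 applies: 7 + 3 = 10.
S2 applies: 10 + 2 = 12.
S5 applies (level before this adjustment is 12 ≥ 9, so +3): 12 + 3 = 15.
S6 applies (level before this adjustment is 15 ≥ 10, so +4): 15 + 4 = 19.
S7 applies: 19 − 3 = 16.
Final offense level: 16.
Criminal history: 17 prior points → Category 4 (13+).
Level 16 falls in the 14-16 band.
Grid: Level 14-16 × Category 4 = 1260-1470 days.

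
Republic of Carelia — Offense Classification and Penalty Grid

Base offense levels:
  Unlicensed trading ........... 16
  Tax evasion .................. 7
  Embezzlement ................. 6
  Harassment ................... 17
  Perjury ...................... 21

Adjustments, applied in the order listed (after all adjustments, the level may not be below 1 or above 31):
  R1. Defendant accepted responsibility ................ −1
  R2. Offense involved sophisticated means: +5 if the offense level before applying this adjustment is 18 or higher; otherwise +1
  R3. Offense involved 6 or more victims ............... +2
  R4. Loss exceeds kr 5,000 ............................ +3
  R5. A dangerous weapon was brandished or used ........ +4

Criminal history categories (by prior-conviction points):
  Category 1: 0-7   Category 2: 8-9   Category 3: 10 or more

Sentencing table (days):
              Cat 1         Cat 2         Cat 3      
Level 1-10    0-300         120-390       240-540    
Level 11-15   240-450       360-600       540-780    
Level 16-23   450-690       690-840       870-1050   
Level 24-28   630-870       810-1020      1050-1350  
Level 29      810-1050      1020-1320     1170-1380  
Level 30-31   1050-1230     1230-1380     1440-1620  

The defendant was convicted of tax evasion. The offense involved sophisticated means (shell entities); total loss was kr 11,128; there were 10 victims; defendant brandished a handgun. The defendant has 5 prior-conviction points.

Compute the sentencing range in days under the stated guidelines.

Base offense level for tax evasion: 7.
R1 does not apply.
R2 applies (level before this adjustment is 7 < 18, so +1): 7 + 1 = 8.
R3 applies: 8 + 2 = 10.
R4 applies: 10 + 3 = 13.
R5 applies: 13 + 4 = 17.
Final offense level: 17.
Criminal history: 5 prior points → Category 1 (0-7).
Level 17 falls in the 16-23 band.
Grid: Level 16-23 × Category 1 = 450-690 days.

450-690 days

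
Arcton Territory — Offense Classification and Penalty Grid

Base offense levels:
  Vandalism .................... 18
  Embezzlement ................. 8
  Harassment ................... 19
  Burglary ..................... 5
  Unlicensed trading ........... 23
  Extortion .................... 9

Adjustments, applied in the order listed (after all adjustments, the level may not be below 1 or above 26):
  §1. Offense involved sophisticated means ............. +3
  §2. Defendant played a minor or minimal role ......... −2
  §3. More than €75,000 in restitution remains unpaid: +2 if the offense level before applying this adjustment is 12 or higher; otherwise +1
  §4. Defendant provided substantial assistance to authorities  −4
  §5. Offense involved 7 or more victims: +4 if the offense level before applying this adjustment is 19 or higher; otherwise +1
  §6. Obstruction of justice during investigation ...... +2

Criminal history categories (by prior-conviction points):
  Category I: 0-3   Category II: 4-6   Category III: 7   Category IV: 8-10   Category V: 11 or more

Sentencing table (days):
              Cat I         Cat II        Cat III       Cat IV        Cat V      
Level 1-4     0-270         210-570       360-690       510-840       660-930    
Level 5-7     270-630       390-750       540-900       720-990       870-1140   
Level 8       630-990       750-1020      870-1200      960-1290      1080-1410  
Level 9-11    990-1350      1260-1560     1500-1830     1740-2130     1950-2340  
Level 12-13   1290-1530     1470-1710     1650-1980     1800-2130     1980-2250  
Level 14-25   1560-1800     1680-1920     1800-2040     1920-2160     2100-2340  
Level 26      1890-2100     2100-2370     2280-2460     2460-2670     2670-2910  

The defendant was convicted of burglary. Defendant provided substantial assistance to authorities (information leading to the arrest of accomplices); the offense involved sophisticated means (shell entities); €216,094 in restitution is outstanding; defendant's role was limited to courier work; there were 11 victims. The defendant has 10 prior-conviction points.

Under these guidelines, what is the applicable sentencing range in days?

Base offense level for burglary: 5.
§1 applies: 5 + 3 = 8.
§2 applies: 8 − 2 = 6.
§3 applies (level before this adjustment is 6 < 12, so +1): 6 + 1 = 7.
§4 applies: 7 − 4 = 3.
§5 applies (level before this adjustment is 3 < 19, so +1): 3 + 1 = 4.
Final offense level: 4.
Criminal history: 10 prior points → Category IV (8-10).
Level 4 falls in the 1-4 band.
Grid: Level 1-4 × Category IV = 510-840 days.

510-840 days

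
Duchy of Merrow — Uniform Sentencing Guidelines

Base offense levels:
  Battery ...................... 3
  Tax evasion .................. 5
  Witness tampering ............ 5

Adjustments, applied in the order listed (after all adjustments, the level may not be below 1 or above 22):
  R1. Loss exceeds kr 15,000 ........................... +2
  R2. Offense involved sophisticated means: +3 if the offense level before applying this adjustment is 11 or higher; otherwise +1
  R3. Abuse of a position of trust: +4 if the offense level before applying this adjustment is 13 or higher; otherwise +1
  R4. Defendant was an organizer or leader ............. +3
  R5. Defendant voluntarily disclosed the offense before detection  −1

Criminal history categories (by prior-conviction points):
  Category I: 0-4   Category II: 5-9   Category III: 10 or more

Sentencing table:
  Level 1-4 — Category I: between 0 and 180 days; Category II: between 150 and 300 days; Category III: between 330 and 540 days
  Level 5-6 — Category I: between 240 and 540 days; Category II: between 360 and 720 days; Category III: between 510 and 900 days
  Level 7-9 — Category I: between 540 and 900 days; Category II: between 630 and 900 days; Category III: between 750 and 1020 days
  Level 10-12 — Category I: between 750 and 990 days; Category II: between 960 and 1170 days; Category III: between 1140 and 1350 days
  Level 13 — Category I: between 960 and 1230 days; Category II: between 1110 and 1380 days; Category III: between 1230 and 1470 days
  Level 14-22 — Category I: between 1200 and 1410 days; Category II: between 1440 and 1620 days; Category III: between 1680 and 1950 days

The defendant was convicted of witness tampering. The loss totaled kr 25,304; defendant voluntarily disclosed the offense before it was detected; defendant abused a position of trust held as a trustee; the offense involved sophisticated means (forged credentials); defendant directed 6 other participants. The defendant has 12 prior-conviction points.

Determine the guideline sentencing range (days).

1140-1350 days

Base offense level for witness tampering: 5.
R1 applies: 5 + 2 = 7.
R2 applies (level before this adjustment is 7 < 11, so +1): 7 + 1 = 8.
R3 applies (level before this adjustment is 8 < 13, so +1): 8 + 1 = 9.
R4 applies: 9 + 3 = 12.
R5 applies: 12 − 1 = 11.
Final offense level: 11.
Criminal history: 12 prior points → Category III (10+).
Level 11 falls in the 10-12 band.
Grid: Level 10-12 × Category III = 1140-1350 days.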